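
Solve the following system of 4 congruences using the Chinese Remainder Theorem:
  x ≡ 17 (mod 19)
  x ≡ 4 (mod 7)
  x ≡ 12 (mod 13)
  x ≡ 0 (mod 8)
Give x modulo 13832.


Product of moduli M = 19 · 7 · 13 · 8 = 13832.
Merge one congruence at a time:
  Start: x ≡ 17 (mod 19).
  Combine with x ≡ 4 (mod 7); new modulus lcm = 133.
    Write x = 17 + 19·t and substitute into x ≡ 4 (mod 7): 19·t ≡ 4 − 17 = -13 (mod 7).
    Reduce coefficients mod 7: 5·t ≡ 1 (mod 7).
    The inverse of 5 mod 7 is 3 (since 5·3 = 15 = 2·7 + 1), so t ≡ 3·1 = 3 ≡ 3 (mod 7).
    Then x = 17 + 19·3 = 74, valid modulo lcm(19, 7) = 133: x ≡ 74 (mod 133).
  Combine with x ≡ 12 (mod 13); new modulus lcm = 1729.
    Write x = 74 + 133·t and substitute into x ≡ 12 (mod 13): 133·t ≡ 12 − 74 = -62 (mod 13).
    Reduce coefficients mod 13: 3·t ≡ 3 (mod 13).
    The inverse of 3 mod 13 is 9 (since 3·9 = 27 = 2·13 + 1), so t ≡ 9·3 = 27 ≡ 1 (mod 13).
    Then x = 74 + 133·1 = 207, valid modulo lcm(133, 13) = 1729: x ≡ 207 (mod 1729).
  Combine with x ≡ 0 (mod 8); new modulus lcm = 13832.
    Write x = 207 + 1729·t and substitute into x ≡ 0 (mod 8): 1729·t ≡ 0 − 207 = -207 (mod 8).
    Reduce coefficients mod 8: 1·t ≡ 1 (mod 8).
    So t ≡ 1 (mod 8).
    Then x = 207 + 1729·1 = 1936, valid modulo lcm(1729, 8) = 13832: x ≡ 1936 (mod 13832).
Verify against each original: 1936 mod 19 = 17, 1936 mod 7 = 4, 1936 mod 13 = 12, 1936 mod 8 = 0.

x ≡ 1936 (mod 13832).


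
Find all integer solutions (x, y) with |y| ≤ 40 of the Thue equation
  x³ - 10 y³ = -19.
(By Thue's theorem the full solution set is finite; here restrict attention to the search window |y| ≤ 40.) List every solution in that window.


The equation is x³ - 10y³ = -19. For fixed y, x³ = 10·y³ − 19, so a solution requires the RHS to be a perfect cube.
Strategy: iterate y from -40 to 40, compute RHS = 10·y³ − 19, and check whether it is a (positive or negative) perfect cube.
Check small values of y:
  y = 0: RHS = -19 is not a perfect cube.
  y = 1: RHS = -9 is not a perfect cube.
  y = -1: RHS = -29 is not a perfect cube.
  y = 2: RHS = 61 is not a perfect cube.
  y = -2: RHS = -99 is not a perfect cube.
  y = 3: RHS = 251 is not a perfect cube.
  y = -3: RHS = -289 is not a perfect cube.
Continuing the search up to |y| = 40 finds no solutions either.
No (x, y) in the scanned range satisfies the equation.

No integer solutions with |y| ≤ 40.


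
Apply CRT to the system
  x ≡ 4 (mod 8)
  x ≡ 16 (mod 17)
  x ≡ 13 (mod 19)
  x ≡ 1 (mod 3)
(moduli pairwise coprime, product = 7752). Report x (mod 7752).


Product of moduli M = 8 · 17 · 19 · 3 = 7752.
Merge one congruence at a time:
  Start: x ≡ 4 (mod 8).
  Combine with x ≡ 16 (mod 17); new modulus lcm = 136.
    Write x = 4 + 8·t and substitute into x ≡ 16 (mod 17): 8·t ≡ 16 − 4 = 12 (mod 17).
    The inverse of 8 mod 17 is 15 (since 8·15 = 120 = 7·17 + 1), so t ≡ 15·12 = 180 ≡ 10 (mod 17).
    Then x = 4 + 8·10 = 84, valid modulo lcm(8, 17) = 136: x ≡ 84 (mod 136).
  Combine with x ≡ 13 (mod 19); new modulus lcm = 2584.
    Write x = 84 + 136·t and substitute into x ≡ 13 (mod 19): 136·t ≡ 13 − 84 = -71 (mod 19).
    Reduce coefficients mod 19: 3·t ≡ 5 (mod 19).
    The inverse of 3 mod 19 is 13 (since 3·13 = 39 = 2·19 + 1), so t ≡ 13·5 = 65 ≡ 8 (mod 19).
    Then x = 84 + 136·8 = 1172, valid modulo lcm(136, 19) = 2584: x ≡ 1172 (mod 2584).
  Combine with x ≡ 1 (mod 3); new modulus lcm = 7752.
    Write x = 1172 + 2584·t and substitute into x ≡ 1 (mod 3): 2584·t ≡ 1 − 1172 = -1171 (mod 3).
    Reduce coefficients mod 3: 1·t ≡ 2 (mod 3).
    So t ≡ 2 (mod 3).
    Then x = 1172 + 2584·2 = 6340, valid modulo lcm(2584, 3) = 7752: x ≡ 6340 (mod 7752).
Verify against each original: 6340 mod 8 = 4, 6340 mod 17 = 16, 6340 mod 19 = 13, 6340 mod 3 = 1.

x ≡ 6340 (mod 7752).


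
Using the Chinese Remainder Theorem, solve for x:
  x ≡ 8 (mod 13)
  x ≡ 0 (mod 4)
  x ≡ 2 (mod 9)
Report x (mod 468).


Moduli 13, 4, 9 are pairwise coprime; by CRT there is a unique solution modulo M = 13 · 4 · 9 = 468.
Solve pairwise, accumulating the modulus:
  Start with x ≡ 8 (mod 13).
  Combine with x ≡ 0 (mod 4): since gcd(13, 4) = 1, we get a unique residue mod 52.
    Write x = 8 + 13·t and substitute into x ≡ 0 (mod 4): 13·t ≡ 0 − 8 = -8 (mod 4).
    Reduce coefficients mod 4: 1·t ≡ 0 (mod 4).
    So t ≡ 0 (mod 4).
    Then x = 8 + 13·0 = 8, valid modulo lcm(13, 4) = 52: x ≡ 8 (mod 52).
  Combine with x ≡ 2 (mod 9): since gcd(52, 9) = 1, we get a unique residue mod 468.
    Write x = 8 + 52·t and substitute into x ≡ 2 (mod 9): 52·t ≡ 2 − 8 = -6 (mod 9).
    Reduce coefficients mod 9: 7·t ≡ 3 (mod 9).
    The inverse of 7 mod 9 is 4 (since 7·4 = 28 = 3·9 + 1), so t ≡ 4·3 = 12 ≡ 3 (mod 9).
    Then x = 8 + 52·3 = 164, valid modulo lcm(52, 9) = 468: x ≡ 164 (mod 468).
Verify: 164 mod 13 = 8 ✓, 164 mod 4 = 0 ✓, 164 mod 9 = 2 ✓.

x ≡ 164 (mod 468).


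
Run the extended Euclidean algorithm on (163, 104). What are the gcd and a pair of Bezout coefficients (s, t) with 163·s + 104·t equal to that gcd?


Euclidean algorithm on (163, 104) — divide until remainder is 0:
  163 = 1 · 104 + 59
  104 = 1 · 59 + 45
  59 = 1 · 45 + 14
  45 = 3 · 14 + 3
  14 = 4 · 3 + 2
  3 = 1 · 2 + 1
  2 = 2 · 1 + 0
gcd(163, 104) = 1.
Track Bezout coefficients alongside the remainders: start with r₀ = 163 = a·1 + b·0 (s = 1, t = 0) and r₁ = 104 = a·0 + b·1 (s = 0, t = 1); each new remainder r_{k+1} = r_{k-1} − q_k·r_k inherits s_{k+1} = s_{k-1} − q_k·s_k, t_{k+1} = t_{k-1} − q_k·t_k, so r_k = a·s_k + b·t_k at every step:
  q = 1: r = 59, s = 1 − 1·0 = 1, t = 0 − 1·1 = -1  (check: 163·1 + 104·(-1) = 59)
  q = 1: r = 45, s = 0 − 1·1 = -1, t = 1 − 1·(-1) = 2  (check: 163·(-1) + 104·2 = 45)
  q = 1: r = 14, s = 1 − 1·(-1) = 2, t = -1 − 1·2 = -3  (check: 163·2 + 104·(-3) = 14)
  q = 3: r = 3, s = -1 − 3·2 = -7, t = 2 − 3·(-3) = 11  (check: 163·(-7) + 104·11 = 3)
  q = 4: r = 2, s = 2 − 4·(-7) = 30, t = -3 − 4·11 = -47  (check: 163·30 + 104·(-47) = 2)
  q = 1: r = 1, s = -7 − 1·30 = -37, t = 11 − 1·(-47) = 58  (check: 163·(-37) + 104·58 = 1)
The row with r = 1 (the gcd) gives the Bezout coefficients s = -37, t = 58.
Result: 163 · (-37) + 104 · (58) = 1.

gcd(163, 104) = 1; s = -37, t = 58 (check: 163·(-37) + 104·58 = 1).


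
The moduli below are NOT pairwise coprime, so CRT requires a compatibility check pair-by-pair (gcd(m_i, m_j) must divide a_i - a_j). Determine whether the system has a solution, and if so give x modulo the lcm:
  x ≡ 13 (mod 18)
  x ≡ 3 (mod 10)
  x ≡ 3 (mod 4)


Moduli 18, 10, 4 are not pairwise coprime, so CRT works modulo lcm(m_i) when all pairwise compatibility conditions hold.
Pairwise compatibility: gcd(m_i, m_j) must divide a_i - a_j for every pair.
Merge one congruence at a time:
  Start: x ≡ 13 (mod 18).
  Combine with x ≡ 3 (mod 10): gcd(18, 10) = 2; 3 - 13 = -10, which IS divisible by 2, so compatible.
    Write x = 13 + 18·t and substitute into x ≡ 3 (mod 10): 18·t ≡ 3 − 13 = -10 (mod 10).
    Divide the congruence (and modulus) by g = 2: 9·t ≡ -5 (mod 5).
    Reduce coefficients mod 5: 4·t ≡ 0 (mod 5).
    The inverse of 4 mod 5 is 4 (since 4·4 = 16 = 3·5 + 1), so t ≡ 4·0 = 0 ≡ 0 (mod 5).
    Then x = 13 + 18·0 = 13, valid modulo lcm(18, 10) = 90: x ≡ 13 (mod 90).
  Combine with x ≡ 3 (mod 4): gcd(90, 4) = 2; 3 - 13 = -10, which IS divisible by 2, so compatible.
    Write x = 13 + 90·t and substitute into x ≡ 3 (mod 4): 90·t ≡ 3 − 13 = -10 (mod 4).
    Divide the congruence (and modulus) by g = 2: 45·t ≡ -5 (mod 2).
    Reduce coefficients mod 2: 1·t ≡ 1 (mod 2).
    So t ≡ 1 (mod 2).
    Then x = 13 + 90·1 = 103, valid modulo lcm(90, 4) = 180: x ≡ 103 (mod 180).
Verify: 103 mod 18 = 13, 103 mod 10 = 3, 103 mod 4 = 3.

x ≡ 103 (mod 180).


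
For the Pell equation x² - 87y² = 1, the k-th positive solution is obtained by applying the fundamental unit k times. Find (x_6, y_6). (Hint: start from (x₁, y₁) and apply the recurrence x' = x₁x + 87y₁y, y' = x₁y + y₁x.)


Step 1: Find the fundamental solution (x₁, y₁) of x² - 87y² = 1.
  Expand √87 as a continued fraction. a₀ = ⌊√87⌋ = 9; iterate m_{k+1} = d_k·a_k − m_k, d_{k+1} = (87 − m_{k+1}²)/d_k, a_{k+1} = ⌊(a₀ + m_{k+1})/d_{k+1}⌋ (starting m₀ = 0, d₀ = 1), with convergents p_k = a_k·p_{k-1} + p_{k-2}, q_k = a_k·q_{k-1} + q_{k-2} (p₋₁ = 1, q₋₁ = 0):
  k = 0: a₀ = 9; p₀/q₀ = 9/1; p₀² − 87·q₀² = 81 − 87 = -6.
  k = 1: m = 9, d = 6, a = ⌊(9 + 9)/6⌋ = 3; p/q = (3·9 + 1)/(3·1 + 0) = 28/3; p² − 87·q² = 784 − 783 = 1.
  The first convergent with p² − 87·q² = 1 gives the fundamental solution (x₁, y₁) = (28, 3).
Step 2: Apply the recurrence (x_{n+1}, y_{n+1}) = (x₁x_n + 87y₁y_n, x₁y_n + y₁x_n) repeatedly.
  From (x_1, y_1) = (28, 3): x_2 = 28·28 + 87·3·3 = 1567; y_2 = 28·3 + 3·28 = 168.
  From (x_2, y_2) = (1567, 168): x_3 = 28·1567 + 87·3·168 = 87724; y_3 = 28·168 + 3·1567 = 9405.
  From (x_3, y_3) = (87724, 9405): x_4 = 28·87724 + 87·3·9405 = 4910977; y_4 = 28·9405 + 3·87724 = 526512.
  From (x_4, y_4) = (4910977, 526512): x_5 = 28·4910977 + 87·3·526512 = 274926988; y_5 = 28·526512 + 3·4910977 = 29475267.
  From (x_5, y_5) = (274926988, 29475267): x_6 = 28·274926988 + 87·3·29475267 = 15391000351; y_6 = 28·29475267 + 3·274926988 = 1650088440.
Step 3: Verify x_6² - 87·y_6² = 236882891804482123201 - 236882891804482123200 = 1 (should be 1). ✓

(x_1, y_1) = (28, 3); (x_6, y_6) = (15391000351, 1650088440).


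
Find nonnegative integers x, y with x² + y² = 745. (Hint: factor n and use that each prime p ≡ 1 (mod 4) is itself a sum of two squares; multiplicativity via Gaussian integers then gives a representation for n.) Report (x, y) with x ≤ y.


Step 1: Factor n = 745 = 5 · 149.
Step 2: Check the mod-4 condition on each prime factor: 5 ≡ 1 (mod 4), exponent 1; 149 ≡ 1 (mod 4), exponent 1.
All primes ≡ 3 (mod 4) appear to even exponent (or don't appear), so by the two-squares theorem n IS expressible as a sum of two squares.
Step 3: Build a representation. Here n = 5 · 149 is a product of primes ≡ 1 (mod 4). Each prime p ≡ 1 (mod 4) is itself a sum of two squares; find a² by testing p − a² for a perfect square:
  5: 5 − 1² = 4 = 2² ⇒ 5 = 1² + 2².
  149: 149 − 1² = 148, 149 − 2² = 145, 149 − 3² = 140, 149 − 4² = 133, 149 − 5² = 124, 149 − 6² = 113, 149 − 7² = 100 = 10² ⇒ 149 = 7² + 10².
  Combine using the Brahmagupta–Fibonacci identity (a² + b²)(c² + d²) = (ac − bd)² + (ad + bc)² = (ac + bd)² + (ad − bc)²:
  5 · 149 = 745: from (1² + 2²)(7² + 10²), take (1·7 − 2·10, 1·10 + 2·7) = (7 − 20, 10 + 14) = (-13, 24); dropping signs (only squares matter) gives (13, 24); check 13² + 24² = 169 + 576 = 745 ✓.
Step 4: Order so x ≤ y and verify: 13² + 24² = 169 + 576 = 745 = n. ✓

n = 745 = 13² + 24² (one valid representation with x ≤ y).


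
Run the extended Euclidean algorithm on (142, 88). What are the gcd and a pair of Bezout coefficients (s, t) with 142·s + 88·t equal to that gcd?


Euclidean algorithm on (142, 88) — divide until remainder is 0:
  142 = 1 · 88 + 54
  88 = 1 · 54 + 34
  54 = 1 · 34 + 20
  34 = 1 · 20 + 14
  20 = 1 · 14 + 6
  14 = 2 · 6 + 2
  6 = 3 · 2 + 0
gcd(142, 88) = 2.
Track Bezout coefficients alongside the remainders: start with r₀ = 142 = a·1 + b·0 (s = 1, t = 0) and r₁ = 88 = a·0 + b·1 (s = 0, t = 1); each new remainder r_{k+1} = r_{k-1} − q_k·r_k inherits s_{k+1} = s_{k-1} − q_k·s_k, t_{k+1} = t_{k-1} − q_k·t_k, so r_k = a·s_k + b·t_k at every step:
  q = 1: r = 54, s = 1 − 1·0 = 1, t = 0 − 1·1 = -1  (check: 142·1 + 88·(-1) = 54)
  q = 1: r = 34, s = 0 − 1·1 = -1, t = 1 − 1·(-1) = 2  (check: 142·(-1) + 88·2 = 34)
  q = 1: r = 20, s = 1 − 1·(-1) = 2, t = -1 − 1·2 = -3  (check: 142·2 + 88·(-3) = 20)
  q = 1: r = 14, s = -1 − 1·2 = -3, t = 2 − 1·(-3) = 5  (check: 142·(-3) + 88·5 = 14)
  q = 1: r = 6, s = 2 − 1·(-3) = 5, t = -3 − 1·5 = -8  (check: 142·5 + 88·(-8) = 6)
  q = 2: r = 2, s = -3 − 2·5 = -13, t = 5 − 2·(-8) = 21  (check: 142·(-13) + 88·21 = 2)
The row with r = 2 (the gcd) gives the Bezout coefficients s = -13, t = 21.
Result: 142 · (-13) + 88 · (21) = 2.

gcd(142, 88) = 2; s = -13, t = 21 (check: 142·(-13) + 88·21 = 2).


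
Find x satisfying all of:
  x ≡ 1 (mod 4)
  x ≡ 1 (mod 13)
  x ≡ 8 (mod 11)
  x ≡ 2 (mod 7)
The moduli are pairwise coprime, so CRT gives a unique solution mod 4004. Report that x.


Product of moduli M = 4 · 13 · 11 · 7 = 4004.
Merge one congruence at a time:
  Start: x ≡ 1 (mod 4).
  Combine with x ≡ 1 (mod 13); new modulus lcm = 52.
    Write x = 1 + 4·t and substitute into x ≡ 1 (mod 13): 4·t ≡ 1 − 1 = 0 (mod 13).
    The inverse of 4 mod 13 is 10 (since 4·10 = 40 = 3·13 + 1), so t ≡ 10·0 = 0 ≡ 0 (mod 13).
    Then x = 1 + 4·0 = 1, valid modulo lcm(4, 13) = 52: x ≡ 1 (mod 52).
  Combine with x ≡ 8 (mod 11); new modulus lcm = 572.
    Write x = 1 + 52·t and substitute into x ≡ 8 (mod 11): 52·t ≡ 8 − 1 = 7 (mod 11).
    Reduce coefficients mod 11: 8·t ≡ 7 (mod 11).
    The inverse of 8 mod 11 is 7 (since 8·7 = 56 = 5·11 + 1), so t ≡ 7·7 = 49 ≡ 5 (mod 11).
    Then x = 1 + 52·5 = 261, valid modulo lcm(52, 11) = 572: x ≡ 261 (mod 572).
  Combine with x ≡ 2 (mod 7); new modulus lcm = 4004.
    Write x = 261 + 572·t and substitute into x ≡ 2 (mod 7): 572·t ≡ 2 − 261 = -259 (mod 7).
    Reduce coefficients mod 7: 5·t ≡ 0 (mod 7).
    The inverse of 5 mod 7 is 3 (since 5·3 = 15 = 2·7 + 1), so t ≡ 3·0 = 0 ≡ 0 (mod 7).
    Then x = 261 + 572·0 = 261, valid modulo lcm(572, 7) = 4004: x ≡ 261 (mod 4004).
Verify against each original: 261 mod 4 = 1, 261 mod 13 = 1, 261 mod 11 = 8, 261 mod 7 = 2.

x ≡ 261 (mod 4004).


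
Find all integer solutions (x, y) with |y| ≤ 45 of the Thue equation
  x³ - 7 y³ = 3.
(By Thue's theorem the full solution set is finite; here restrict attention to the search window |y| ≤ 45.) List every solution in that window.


The equation is x³ - 7y³ = 3. For fixed y, x³ = 7·y³ + 3, so a solution requires the RHS to be a perfect cube.
Strategy: iterate y from -45 to 45, compute RHS = 7·y³ + 3, and check whether it is a (positive or negative) perfect cube.
Check small values of y:
  y = 0: RHS = 3 is not a perfect cube.
  y = 1: RHS = 10 is not a perfect cube.
  y = -1: RHS = -4 is not a perfect cube.
  y = 2: RHS = 59 is not a perfect cube.
  y = -2: RHS = -53 is not a perfect cube.
  y = 3: RHS = 192 is not a perfect cube.
  y = -3: RHS = -186 is not a perfect cube.
Continuing the search up to |y| = 45 finds no solutions either.
No (x, y) in the scanned range satisfies the equation.

No integer solutions with |y| ≤ 45.


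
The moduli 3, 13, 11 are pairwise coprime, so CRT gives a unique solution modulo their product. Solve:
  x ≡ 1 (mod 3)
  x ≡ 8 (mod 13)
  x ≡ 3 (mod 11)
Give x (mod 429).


Moduli 3, 13, 11 are pairwise coprime; by CRT there is a unique solution modulo M = 3 · 13 · 11 = 429.
Solve pairwise, accumulating the modulus:
  Start with x ≡ 1 (mod 3).
  Combine with x ≡ 8 (mod 13): since gcd(3, 13) = 1, we get a unique residue mod 39.
    Write x = 1 + 3·t and substitute into x ≡ 8 (mod 13): 3·t ≡ 8 − 1 = 7 (mod 13).
    The inverse of 3 mod 13 is 9 (since 3·9 = 27 = 2·13 + 1), so t ≡ 9·7 = 63 ≡ 11 (mod 13).
    Then x = 1 + 3·11 = 34, valid modulo lcm(3, 13) = 39: x ≡ 34 (mod 39).
  Combine with x ≡ 3 (mod 11): since gcd(39, 11) = 1, we get a unique residue mod 429.
    Write x = 34 + 39·t and substitute into x ≡ 3 (mod 11): 39·t ≡ 3 − 34 = -31 (mod 11).
    Reduce coefficients mod 11: 6·t ≡ 2 (mod 11).
    The inverse of 6 mod 11 is 2 (since 6·2 = 12 = 1·11 + 1), so t ≡ 2·2 = 4 ≡ 4 (mod 11).
    Then x = 34 + 39·4 = 190, valid modulo lcm(39, 11) = 429: x ≡ 190 (mod 429).
Verify: 190 mod 3 = 1 ✓, 190 mod 13 = 8 ✓, 190 mod 11 = 3 ✓.

x ≡ 190 (mod 429).


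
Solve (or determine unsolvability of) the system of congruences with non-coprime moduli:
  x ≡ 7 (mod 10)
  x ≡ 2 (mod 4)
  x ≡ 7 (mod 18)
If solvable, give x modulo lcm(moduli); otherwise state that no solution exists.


Moduli 10, 4, 18 are not pairwise coprime, so CRT works modulo lcm(m_i) when all pairwise compatibility conditions hold.
Pairwise compatibility: gcd(m_i, m_j) must divide a_i - a_j for every pair.
Merge one congruence at a time:
  Start: x ≡ 7 (mod 10).
  Combine with x ≡ 2 (mod 4): gcd(10, 4) = 2, and 2 - 7 = -5 is NOT divisible by 2.
    ⇒ system is inconsistent (no integer solution).

No solution (the system is inconsistent).


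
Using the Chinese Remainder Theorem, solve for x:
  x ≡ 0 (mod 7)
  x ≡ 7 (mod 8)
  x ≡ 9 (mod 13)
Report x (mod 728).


Moduli 7, 8, 13 are pairwise coprime; by CRT there is a unique solution modulo M = 7 · 8 · 13 = 728.
Solve pairwise, accumulating the modulus:
  Start with x ≡ 0 (mod 7).
  Combine with x ≡ 7 (mod 8): since gcd(7, 8) = 1, we get a unique residue mod 56.
    Write x = 0 + 7·t and substitute into x ≡ 7 (mod 8): 7·t ≡ 7 − 0 = 7 (mod 8).
    The inverse of 7 mod 8 is 7 (since 7·7 = 49 = 6·8 + 1), so t ≡ 7·7 = 49 ≡ 1 (mod 8).
    Then x = 0 + 7·1 = 7, valid modulo lcm(7, 8) = 56: x ≡ 7 (mod 56).
  Combine with x ≡ 9 (mod 13): since gcd(56, 13) = 1, we get a unique residue mod 728.
    Write x = 7 + 56·t and substitute into x ≡ 9 (mod 13): 56·t ≡ 9 − 7 = 2 (mod 13).
    Reduce coefficients mod 13: 4·t ≡ 2 (mod 13).
    The inverse of 4 mod 13 is 10 (since 4·10 = 40 = 3·13 + 1), so t ≡ 10·2 = 20 ≡ 7 (mod 13).
    Then x = 7 + 56·7 = 399, valid modulo lcm(56, 13) = 728: x ≡ 399 (mod 728).
Verify: 399 mod 7 = 0 ✓, 399 mod 8 = 7 ✓, 399 mod 13 = 9 ✓.

x ≡ 399 (mod 728).


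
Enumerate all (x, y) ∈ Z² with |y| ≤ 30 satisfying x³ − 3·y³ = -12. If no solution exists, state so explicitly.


The equation is x³ - 3y³ = -12. For fixed y, x³ = 3·y³ − 12, so a solution requires the RHS to be a perfect cube.
Strategy: iterate y from -30 to 30, compute RHS = 3·y³ − 12, and check whether it is a (positive or negative) perfect cube.
Check small values of y:
  y = 0: RHS = -12 is not a perfect cube.
  y = 1: RHS = -9 is not a perfect cube.
  y = -1: RHS = -15 is not a perfect cube.
  y = 2: RHS = 12 is not a perfect cube.
  y = -2: RHS = -36 is not a perfect cube.
  y = 3: RHS = 69 is not a perfect cube.
  y = -3: RHS = -93 is not a perfect cube.
Continuing the search up to |y| = 30 finds no solutions either.
No (x, y) in the scanned range satisfies the equation.

No integer solutions with |y| ≤ 30.


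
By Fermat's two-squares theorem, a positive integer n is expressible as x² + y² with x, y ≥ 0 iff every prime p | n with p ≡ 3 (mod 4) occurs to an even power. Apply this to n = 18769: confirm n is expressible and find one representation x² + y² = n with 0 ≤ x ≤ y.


Step 1: Factor n = 18769 = 137^2.
Step 2: Check the mod-4 condition on each prime factor: 137 ≡ 1 (mod 4), exponent 2.
All primes ≡ 3 (mod 4) appear to even exponent (or don't appear), so by the two-squares theorem n IS expressible as a sum of two squares.
Step 3: Build a representation. Here n = 137 · 137 is a product of primes ≡ 1 (mod 4). Each prime p ≡ 1 (mod 4) is itself a sum of two squares; find a² by testing p − a² for a perfect square:
  137: 137 − 1² = 136, 137 − 2² = 133, 137 − 3² = 128, 137 − 4² = 121 = 11² ⇒ 137 = 4² + 11².
  Combine using the Brahmagupta–Fibonacci identity (a² + b²)(c² + d²) = (ac − bd)² + (ad + bc)² = (ac + bd)² + (ad − bc)²:
  137 · 137 = 18769: from (4² + 11²)(4² + 11²), take (4·4 − 11·11, 4·11 + 11·4) = (16 − 121, 44 + 44) = (-105, 88); dropping signs (only squares matter) gives (105, 88); check 105² + 88² = 11025 + 7744 = 18769 ✓.
Step 4: Order so x ≤ y and verify: 88² + 105² = 7744 + 11025 = 18769 = n. ✓

n = 18769 = 88² + 105² (one valid representation with x ≤ y).


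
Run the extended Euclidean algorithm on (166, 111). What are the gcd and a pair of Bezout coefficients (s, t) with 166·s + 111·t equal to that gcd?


Euclidean algorithm on (166, 111) — divide until remainder is 0:
  166 = 1 · 111 + 55
  111 = 2 · 55 + 1
  55 = 55 · 1 + 0
gcd(166, 111) = 1.
Track Bezout coefficients alongside the remainders: start with r₀ = 166 = a·1 + b·0 (s = 1, t = 0) and r₁ = 111 = a·0 + b·1 (s = 0, t = 1); each new remainder r_{k+1} = r_{k-1} − q_k·r_k inherits s_{k+1} = s_{k-1} − q_k·s_k, t_{k+1} = t_{k-1} − q_k·t_k, so r_k = a·s_k + b·t_k at every step:
  q = 1: r = 55, s = 1 − 1·0 = 1, t = 0 − 1·1 = -1  (check: 166·1 + 111·(-1) = 55)
  q = 2: r = 1, s = 0 − 2·1 = -2, t = 1 − 2·(-1) = 3  (check: 166·(-2) + 111·3 = 1)
The row with r = 1 (the gcd) gives the Bezout coefficients s = -2, t = 3.
Result: 166 · (-2) + 111 · (3) = 1.

gcd(166, 111) = 1; s = -2, t = 3 (check: 166·(-2) + 111·3 = 1).


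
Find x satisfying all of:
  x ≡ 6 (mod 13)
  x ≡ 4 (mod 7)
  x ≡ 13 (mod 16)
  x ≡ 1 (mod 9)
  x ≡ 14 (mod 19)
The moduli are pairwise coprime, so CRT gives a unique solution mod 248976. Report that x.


Product of moduli M = 13 · 7 · 16 · 9 · 19 = 248976.
Merge one congruence at a time:
  Start: x ≡ 6 (mod 13).
  Combine with x ≡ 4 (mod 7); new modulus lcm = 91.
    Write x = 6 + 13·t and substitute into x ≡ 4 (mod 7): 13·t ≡ 4 − 6 = -2 (mod 7).
    Reduce coefficients mod 7: 6·t ≡ 5 (mod 7).
    The inverse of 6 mod 7 is 6 (since 6·6 = 36 = 5·7 + 1), so t ≡ 6·5 = 30 ≡ 2 (mod 7).
    Then x = 6 + 13·2 = 32, valid modulo lcm(13, 7) = 91: x ≡ 32 (mod 91).
  Combine with x ≡ 13 (mod 16); new modulus lcm = 1456.
    Write x = 32 + 91·t and substitute into x ≡ 13 (mod 16): 91·t ≡ 13 − 32 = -19 (mod 16).
    Reduce coefficients mod 16: 11·t ≡ 13 (mod 16).
    The inverse of 11 mod 16 is 3 (since 11·3 = 33 = 2·16 + 1), so t ≡ 3·13 = 39 ≡ 7 (mod 16).
    Then x = 32 + 91·7 = 669, valid modulo lcm(91, 16) = 1456: x ≡ 669 (mod 1456).
  Combine with x ≡ 1 (mod 9); new modulus lcm = 13104.
    Write x = 669 + 1456·t and substitute into x ≡ 1 (mod 9): 1456·t ≡ 1 − 669 = -668 (mod 9).
    Reduce coefficients mod 9: 7·t ≡ 7 (mod 9).
    The inverse of 7 mod 9 is 4 (since 7·4 = 28 = 3·9 + 1), so t ≡ 4·7 = 28 ≡ 1 (mod 9).
    Then x = 669 + 1456·1 = 2125, valid modulo lcm(1456, 9) = 13104: x ≡ 2125 (mod 13104).
  Combine with x ≡ 14 (mod 19); new modulus lcm = 248976.
    Write x = 2125 + 13104·t and substitute into x ≡ 14 (mod 19): 13104·t ≡ 14 − 2125 = -2111 (mod 19).
    Reduce coefficients mod 19: 13·t ≡ 17 (mod 19).
    The inverse of 13 mod 19 is 3 (since 13·3 = 39 = 2·19 + 1), so t ≡ 3·17 = 51 ≡ 13 (mod 19).
    Then x = 2125 + 13104·13 = 172477, valid modulo lcm(13104, 19) = 248976: x ≡ 172477 (mod 248976).
Verify against each original: 172477 mod 13 = 6, 172477 mod 7 = 4, 172477 mod 16 = 13, 172477 mod 9 = 1, 172477 mod 19 = 14.

x ≡ 172477 (mod 248976).


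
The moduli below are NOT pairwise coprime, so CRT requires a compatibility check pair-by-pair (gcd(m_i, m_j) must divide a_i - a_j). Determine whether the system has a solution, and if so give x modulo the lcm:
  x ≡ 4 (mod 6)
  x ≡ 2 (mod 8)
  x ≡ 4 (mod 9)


Moduli 6, 8, 9 are not pairwise coprime, so CRT works modulo lcm(m_i) when all pairwise compatibility conditions hold.
Pairwise compatibility: gcd(m_i, m_j) must divide a_i - a_j for every pair.
Merge one congruence at a time:
  Start: x ≡ 4 (mod 6).
  Combine with x ≡ 2 (mod 8): gcd(6, 8) = 2; 2 - 4 = -2, which IS divisible by 2, so compatible.
    Write x = 4 + 6·t and substitute into x ≡ 2 (mod 8): 6·t ≡ 2 − 4 = -2 (mod 8).
    Divide the congruence (and modulus) by g = 2: 3·t ≡ -1 (mod 4).
    Reduce coefficients mod 4: 3·t ≡ 3 (mod 4).
    The inverse of 3 mod 4 is 3 (since 3·3 = 9 = 2·4 + 1), so t ≡ 3·3 = 9 ≡ 1 (mod 4).
    Then x = 4 + 6·1 = 10, valid modulo lcm(6, 8) = 24: x ≡ 10 (mod 24).
  Combine with x ≡ 4 (mod 9): gcd(24, 9) = 3; 4 - 10 = -6, which IS divisible by 3, so compatible.
    Write x = 10 + 24·t and substitute into x ≡ 4 (mod 9): 24·t ≡ 4 − 10 = -6 (mod 9).
    Divide the congruence (and modulus) by g = 3: 8·t ≡ -2 (mod 3).
    Reduce coefficients mod 3: 2·t ≡ 1 (mod 3).
    The inverse of 2 mod 3 is 2 (since 2·2 = 4 = 1·3 + 1), so t ≡ 2·1 = 2 ≡ 2 (mod 3).
    Then x = 10 + 24·2 = 58, valid modulo lcm(24, 9) = 72: x ≡ 58 (mod 72).
Verify: 58 mod 6 = 4, 58 mod 8 = 2, 58 mod 9 = 4.

x ≡ 58 (mod 72).


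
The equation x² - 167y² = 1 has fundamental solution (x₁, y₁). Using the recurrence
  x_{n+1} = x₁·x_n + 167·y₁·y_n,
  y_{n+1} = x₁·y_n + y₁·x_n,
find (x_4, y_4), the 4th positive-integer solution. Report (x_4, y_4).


Step 1: Find the fundamental solution (x₁, y₁) of x² - 167y² = 1.
  Expand √167 as a continued fraction. a₀ = ⌊√167⌋ = 12; iterate m_{k+1} = d_k·a_k − m_k, d_{k+1} = (167 − m_{k+1}²)/d_k, a_{k+1} = ⌊(a₀ + m_{k+1})/d_{k+1}⌋ (starting m₀ = 0, d₀ = 1), with convergents p_k = a_k·p_{k-1} + p_{k-2}, q_k = a_k·q_{k-1} + q_{k-2} (p₋₁ = 1, q₋₁ = 0):
  k = 0: a₀ = 12; p₀/q₀ = 12/1; p₀² − 167·q₀² = 144 − 167 = -23.
  k = 1: m = 12, d = 23, a = ⌊(12 + 12)/23⌋ = 1; p/q = (1·12 + 1)/(1·1 + 0) = 13/1; p² − 167·q² = 169 − 167 = 2.
  k = 2: m = 11, d = 2, a = ⌊(12 + 11)/2⌋ = 11; p/q = (11·13 + 12)/(11·1 + 1) = 155/12; p² − 167·q² = 24025 − 24048 = -23.
  k = 3: m = 11, d = 23, a = ⌊(12 + 11)/23⌋ = 1; p/q = (1·155 + 13)/(1·12 + 1) = 168/13; p² − 167·q² = 28224 − 28223 = 1.
  The first convergent with p² − 167·q² = 1 gives the fundamental solution (x₁, y₁) = (168, 13).
Step 2: Apply the recurrence (x_{n+1}, y_{n+1}) = (x₁x_n + 167y₁y_n, x₁y_n + y₁x_n) repeatedly.
  From (x_1, y_1) = (168, 13): x_2 = 168·168 + 167·13·13 = 56447; y_2 = 168·13 + 13·168 = 4368.
  From (x_2, y_2) = (56447, 4368): x_3 = 168·56447 + 167·13·4368 = 18966024; y_3 = 168·4368 + 13·56447 = 1467635.
  From (x_3, y_3) = (18966024, 1467635): x_4 = 168·18966024 + 167·13·1467635 = 6372527617; y_4 = 168·1467635 + 13·18966024 = 493120992.
Step 3: Verify x_4² - 167·y_4² = 40609108229427698689 - 40609108229427698688 = 1 (should be 1). ✓

(x_1, y_1) = (168, 13); (x_4, y_4) = (6372527617, 493120992).


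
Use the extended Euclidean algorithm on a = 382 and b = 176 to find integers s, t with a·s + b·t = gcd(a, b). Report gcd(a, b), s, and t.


Euclidean algorithm on (382, 176) — divide until remainder is 0:
  382 = 2 · 176 + 30
  176 = 5 · 30 + 26
  30 = 1 · 26 + 4
  26 = 6 · 4 + 2
  4 = 2 · 2 + 0
gcd(382, 176) = 2.
Track Bezout coefficients alongside the remainders: start with r₀ = 382 = a·1 + b·0 (s = 1, t = 0) and r₁ = 176 = a·0 + b·1 (s = 0, t = 1); each new remainder r_{k+1} = r_{k-1} − q_k·r_k inherits s_{k+1} = s_{k-1} − q_k·s_k, t_{k+1} = t_{k-1} − q_k·t_k, so r_k = a·s_k + b·t_k at every step:
  q = 2: r = 30, s = 1 − 2·0 = 1, t = 0 − 2·1 = -2  (check: 382·1 + 176·(-2) = 30)
  q = 5: r = 26, s = 0 − 5·1 = -5, t = 1 − 5·(-2) = 11  (check: 382·(-5) + 176·11 = 26)
  q = 1: r = 4, s = 1 − 1·(-5) = 6, t = -2 − 1·11 = -13  (check: 382·6 + 176·(-13) = 4)
  q = 6: r = 2, s = -5 − 6·6 = -41, t = 11 − 6·(-13) = 89  (check: 382·(-41) + 176·89 = 2)
The row with r = 2 (the gcd) gives the Bezout coefficients s = -41, t = 89.
Result: 382 · (-41) + 176 · (89) = 2.

gcd(382, 176) = 2; s = -41, t = 89 (check: 382·(-41) + 176·89 = 2).


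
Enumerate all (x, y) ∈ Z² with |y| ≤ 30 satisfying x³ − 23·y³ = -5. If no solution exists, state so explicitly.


The equation is x³ - 23y³ = -5. For fixed y, x³ = 23·y³ − 5, so a solution requires the RHS to be a perfect cube.
Strategy: iterate y from -30 to 30, compute RHS = 23·y³ − 5, and check whether it is a (positive or negative) perfect cube.
Check small values of y:
  y = 0: RHS = -5 is not a perfect cube.
  y = 1: RHS = 18 is not a perfect cube.
  y = -1: RHS = -28 is not a perfect cube.
  y = 2: RHS = 179 is not a perfect cube.
  y = -2: RHS = -189 is not a perfect cube.
  y = 3: RHS = 616 is not a perfect cube.
  y = -3: RHS = -626 is not a perfect cube.
Continuing the search up to |y| = 30 finds no solutions either.
No (x, y) in the scanned range satisfies the equation.

No integer solutions with |y| ≤ 30.


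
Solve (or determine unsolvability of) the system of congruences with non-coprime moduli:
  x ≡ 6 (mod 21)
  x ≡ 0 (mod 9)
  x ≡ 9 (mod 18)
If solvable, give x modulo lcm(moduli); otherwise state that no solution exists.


Moduli 21, 9, 18 are not pairwise coprime, so CRT works modulo lcm(m_i) when all pairwise compatibility conditions hold.
Pairwise compatibility: gcd(m_i, m_j) must divide a_i - a_j for every pair.
Merge one congruence at a time:
  Start: x ≡ 6 (mod 21).
  Combine with x ≡ 0 (mod 9): gcd(21, 9) = 3; 0 - 6 = -6, which IS divisible by 3, so compatible.
    Write x = 6 + 21·t and substitute into x ≡ 0 (mod 9): 21·t ≡ 0 − 6 = -6 (mod 9).
    Divide the congruence (and modulus) by g = 3: 7·t ≡ -2 (mod 3).
    Reduce coefficients mod 3: 1·t ≡ 1 (mod 3).
    So t ≡ 1 (mod 3).
    Then x = 6 + 21·1 = 27, valid modulo lcm(21, 9) = 63: x ≡ 27 (mod 63).
  Combine with x ≡ 9 (mod 18): gcd(63, 18) = 9; 9 - 27 = -18, which IS divisible by 9, so compatible.
    Write x = 27 + 63·t and substitute into x ≡ 9 (mod 18): 63·t ≡ 9 − 27 = -18 (mod 18).
    Divide the congruence (and modulus) by g = 9: 7·t ≡ -2 (mod 2).
    Reduce coefficients mod 2: 1·t ≡ 0 (mod 2).
    So t ≡ 0 (mod 2).
    Then x = 27 + 63·0 = 27, valid modulo lcm(63, 18) = 126: x ≡ 27 (mod 126).
Verify: 27 mod 21 = 6, 27 mod 9 = 0, 27 mod 18 = 9.

x ≡ 27 (mod 126).


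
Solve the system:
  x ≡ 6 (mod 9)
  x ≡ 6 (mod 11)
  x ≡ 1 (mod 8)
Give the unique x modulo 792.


Moduli 9, 11, 8 are pairwise coprime; by CRT there is a unique solution modulo M = 9 · 11 · 8 = 792.
Solve pairwise, accumulating the modulus:
  Start with x ≡ 6 (mod 9).
  Combine with x ≡ 6 (mod 11): since gcd(9, 11) = 1, we get a unique residue mod 99.
    Write x = 6 + 9·t and substitute into x ≡ 6 (mod 11): 9·t ≡ 6 − 6 = 0 (mod 11).
    The inverse of 9 mod 11 is 5 (since 9·5 = 45 = 4·11 + 1), so t ≡ 5·0 = 0 ≡ 0 (mod 11).
    Then x = 6 + 9·0 = 6, valid modulo lcm(9, 11) = 99: x ≡ 6 (mod 99).
  Combine with x ≡ 1 (mod 8): since gcd(99, 8) = 1, we get a unique residue mod 792.
    Write x = 6 + 99·t and substitute into x ≡ 1 (mod 8): 99·t ≡ 1 − 6 = -5 (mod 8).
    Reduce coefficients mod 8: 3·t ≡ 3 (mod 8).
    The inverse of 3 mod 8 is 3 (since 3·3 = 9 = 1·8 + 1), so t ≡ 3·3 = 9 ≡ 1 (mod 8).
    Then x = 6 + 99·1 = 105, valid modulo lcm(99, 8) = 792: x ≡ 105 (mod 792).
Verify: 105 mod 9 = 6 ✓, 105 mod 11 = 6 ✓, 105 mod 8 = 1 ✓.

x ≡ 105 (mod 792).


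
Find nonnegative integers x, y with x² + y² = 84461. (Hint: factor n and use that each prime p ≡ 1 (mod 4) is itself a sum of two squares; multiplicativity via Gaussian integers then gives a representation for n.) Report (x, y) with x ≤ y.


Step 1: Factor n = 84461 = 13 · 73 · 89.
Step 2: Check the mod-4 condition on each prime factor: 13 ≡ 1 (mod 4), exponent 1; 73 ≡ 1 (mod 4), exponent 1; 89 ≡ 1 (mod 4), exponent 1.
All primes ≡ 3 (mod 4) appear to even exponent (or don't appear), so by the two-squares theorem n IS expressible as a sum of two squares.
Step 3: Build a representation. Here n = 13 · 73 · 89 is a product of primes ≡ 1 (mod 4). Each prime p ≡ 1 (mod 4) is itself a sum of two squares; find a² by testing p − a² for a perfect square:
  13: 13 − 1² = 12, 13 − 2² = 9 = 3² ⇒ 13 = 2² + 3².
  73: 73 − 1² = 72, 73 − 2² = 69, 73 − 3² = 64 = 8² ⇒ 73 = 3² + 8².
  89: 89 − 1² = 88, 89 − 2² = 85, 89 − 3² = 80, 89 − 4² = 73, 89 − 5² = 64 = 8² ⇒ 89 = 5² + 8².
  Combine using the Brahmagupta–Fibonacci identity (a² + b²)(c² + d²) = (ac − bd)² + (ad + bc)² = (ac + bd)² + (ad − bc)²:
  13 · 73 = 949: from (2² + 3²)(3² + 8²), take (2·3 − 3·8, 2·8 + 3·3) = (6 − 24, 16 + 9) = (-18, 25); dropping signs (only squares matter) gives (18, 25); check 18² + 25² = 324 + 625 = 949 ✓.
  949 · 89 = 84461: from (18² + 25²)(5² + 8²), take (18·5 − 25·8, 18·8 + 25·5) = (90 − 200, 144 + 125) = (-110, 269); dropping signs (only squares matter) gives (110, 269); check 110² + 269² = 12100 + 72361 = 84461 ✓.
Step 4: Order so x ≤ y and verify: 110² + 269² = 12100 + 72361 = 84461 = n. ✓

n = 84461 = 110² + 269² (one valid representation with x ≤ y).


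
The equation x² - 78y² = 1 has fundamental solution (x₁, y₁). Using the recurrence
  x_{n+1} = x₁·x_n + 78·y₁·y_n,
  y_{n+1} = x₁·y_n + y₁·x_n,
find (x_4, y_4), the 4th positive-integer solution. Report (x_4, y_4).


Step 1: Find the fundamental solution (x₁, y₁) of x² - 78y² = 1.
  Expand √78 as a continued fraction. a₀ = ⌊√78⌋ = 8; iterate m_{k+1} = d_k·a_k − m_k, d_{k+1} = (78 − m_{k+1}²)/d_k, a_{k+1} = ⌊(a₀ + m_{k+1})/d_{k+1}⌋ (starting m₀ = 0, d₀ = 1), with convergents p_k = a_k·p_{k-1} + p_{k-2}, q_k = a_k·q_{k-1} + q_{k-2} (p₋₁ = 1, q₋₁ = 0):
  k = 0: a₀ = 8; p₀/q₀ = 8/1; p₀² − 78·q₀² = 64 − 78 = -14.
  k = 1: m = 8, d = 14, a = ⌊(8 + 8)/14⌋ = 1; p/q = (1·8 + 1)/(1·1 + 0) = 9/1; p² − 78·q² = 81 − 78 = 3.
  k = 2: m = 6, d = 3, a = ⌊(8 + 6)/3⌋ = 4; p/q = (4·9 + 8)/(4·1 + 1) = 44/5; p² − 78·q² = 1936 − 1950 = -14.
  k = 3: m = 6, d = 14, a = ⌊(8 + 6)/14⌋ = 1; p/q = (1·44 + 9)/(1·5 + 1) = 53/6; p² − 78·q² = 2809 − 2808 = 1.
  The first convergent with p² − 78·q² = 1 gives the fundamental solution (x₁, y₁) = (53, 6).
Step 2: Apply the recurrence (x_{n+1}, y_{n+1}) = (x₁x_n + 78y₁y_n, x₁y_n + y₁x_n) repeatedly.
  From (x_1, y_1) = (53, 6): x_2 = 53·53 + 78·6·6 = 5617; y_2 = 53·6 + 6·53 = 636.
  From (x_2, y_2) = (5617, 636): x_3 = 53·5617 + 78·6·636 = 595349; y_3 = 53·636 + 6·5617 = 67410.
  From (x_3, y_3) = (595349, 67410): x_4 = 53·595349 + 78·6·67410 = 63101377; y_4 = 53·67410 + 6·595349 = 7144824.
Step 3: Verify x_4² - 78·y_4² = 3981783779296129 - 3981783779296128 = 1 (should be 1). ✓

(x_1, y_1) = (53, 6); (x_4, y_4) = (63101377, 7144824).


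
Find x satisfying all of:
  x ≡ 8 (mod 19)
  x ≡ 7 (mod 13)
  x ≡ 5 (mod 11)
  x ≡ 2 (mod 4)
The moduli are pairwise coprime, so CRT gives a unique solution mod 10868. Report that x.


Product of moduli M = 19 · 13 · 11 · 4 = 10868.
Merge one congruence at a time:
  Start: x ≡ 8 (mod 19).
  Combine with x ≡ 7 (mod 13); new modulus lcm = 247.
    Write x = 8 + 19·t and substitute into x ≡ 7 (mod 13): 19·t ≡ 7 − 8 = -1 (mod 13).
    Reduce coefficients mod 13: 6·t ≡ 12 (mod 13).
    The inverse of 6 mod 13 is 11 (since 6·11 = 66 = 5·13 + 1), so t ≡ 11·12 = 132 ≡ 2 (mod 13).
    Then x = 8 + 19·2 = 46, valid modulo lcm(19, 13) = 247: x ≡ 46 (mod 247).
  Combine with x ≡ 5 (mod 11); new modulus lcm = 2717.
    Write x = 46 + 247·t and substitute into x ≡ 5 (mod 11): 247·t ≡ 5 − 46 = -41 (mod 11).
    Reduce coefficients mod 11: 5·t ≡ 3 (mod 11).
    The inverse of 5 mod 11 is 9 (since 5·9 = 45 = 4·11 + 1), so t ≡ 9·3 = 27 ≡ 5 (mod 11).
    Then x = 46 + 247·5 = 1281, valid modulo lcm(247, 11) = 2717: x ≡ 1281 (mod 2717).
  Combine with x ≡ 2 (mod 4); new modulus lcm = 10868.
    Write x = 1281 + 2717·t and substitute into x ≡ 2 (mod 4): 2717·t ≡ 2 − 1281 = -1279 (mod 4).
    Reduce coefficients mod 4: 1·t ≡ 1 (mod 4).
    So t ≡ 1 (mod 4).
    Then x = 1281 + 2717·1 = 3998, valid modulo lcm(2717, 4) = 10868: x ≡ 3998 (mod 10868).
Verify against each original: 3998 mod 19 = 8, 3998 mod 13 = 7, 3998 mod 11 = 5, 3998 mod 4 = 2.

x ≡ 3998 (mod 10868).


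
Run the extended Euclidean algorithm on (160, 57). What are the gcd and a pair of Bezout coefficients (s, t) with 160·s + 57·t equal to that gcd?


Euclidean algorithm on (160, 57) — divide until remainder is 0:
  160 = 2 · 57 + 46
  57 = 1 · 46 + 11
  46 = 4 · 11 + 2
  11 = 5 · 2 + 1
  2 = 2 · 1 + 0
gcd(160, 57) = 1.
Track Bezout coefficients alongside the remainders: start with r₀ = 160 = a·1 + b·0 (s = 1, t = 0) and r₁ = 57 = a·0 + b·1 (s = 0, t = 1); each new remainder r_{k+1} = r_{k-1} − q_k·r_k inherits s_{k+1} = s_{k-1} − q_k·s_k, t_{k+1} = t_{k-1} − q_k·t_k, so r_k = a·s_k + b·t_k at every step:
  q = 2: r = 46, s = 1 − 2·0 = 1, t = 0 − 2·1 = -2  (check: 160·1 + 57·(-2) = 46)
  q = 1: r = 11, s = 0 − 1·1 = -1, t = 1 − 1·(-2) = 3  (check: 160·(-1) + 57·3 = 11)
  q = 4: r = 2, s = 1 − 4·(-1) = 5, t = -2 − 4·3 = -14  (check: 160·5 + 57·(-14) = 2)
  q = 5: r = 1, s = -1 − 5·5 = -26, t = 3 − 5·(-14) = 73  (check: 160·(-26) + 57·73 = 1)
The row with r = 1 (the gcd) gives the Bezout coefficients s = -26, t = 73.
Result: 160 · (-26) + 57 · (73) = 1.

gcd(160, 57) = 1; s = -26, t = 73 (check: 160·(-26) + 57·73 = 1).


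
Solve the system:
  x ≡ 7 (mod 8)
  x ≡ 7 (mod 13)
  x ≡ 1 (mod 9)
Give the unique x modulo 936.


Moduli 8, 13, 9 are pairwise coprime; by CRT there is a unique solution modulo M = 8 · 13 · 9 = 936.
Solve pairwise, accumulating the modulus:
  Start with x ≡ 7 (mod 8).
  Combine with x ≡ 7 (mod 13): since gcd(8, 13) = 1, we get a unique residue mod 104.
    Write x = 7 + 8·t and substitute into x ≡ 7 (mod 13): 8·t ≡ 7 − 7 = 0 (mod 13).
    The inverse of 8 mod 13 is 5 (since 8·5 = 40 = 3·13 + 1), so t ≡ 5·0 = 0 ≡ 0 (mod 13).
    Then x = 7 + 8·0 = 7, valid modulo lcm(8, 13) = 104: x ≡ 7 (mod 104).
  Combine with x ≡ 1 (mod 9): since gcd(104, 9) = 1, we get a unique residue mod 936.
    Write x = 7 + 104·t and substitute into x ≡ 1 (mod 9): 104·t ≡ 1 − 7 = -6 (mod 9).
    Reduce coefficients mod 9: 5·t ≡ 3 (mod 9).
    The inverse of 5 mod 9 is 2 (since 5·2 = 10 = 1·9 + 1), so t ≡ 2·3 = 6 ≡ 6 (mod 9).
    Then x = 7 + 104·6 = 631, valid modulo lcm(104, 9) = 936: x ≡ 631 (mod 936).
Verify: 631 mod 8 = 7 ✓, 631 mod 13 = 7 ✓, 631 mod 9 = 1 ✓.

x ≡ 631 (mod 936).


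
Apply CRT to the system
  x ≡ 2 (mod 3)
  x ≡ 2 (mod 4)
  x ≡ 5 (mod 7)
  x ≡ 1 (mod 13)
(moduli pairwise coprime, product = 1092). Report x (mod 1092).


Product of moduli M = 3 · 4 · 7 · 13 = 1092.
Merge one congruence at a time:
  Start: x ≡ 2 (mod 3).
  Combine with x ≡ 2 (mod 4); new modulus lcm = 12.
    Write x = 2 + 3·t and substitute into x ≡ 2 (mod 4): 3·t ≡ 2 − 2 = 0 (mod 4).
    The inverse of 3 mod 4 is 3 (since 3·3 = 9 = 2·4 + 1), so t ≡ 3·0 = 0 ≡ 0 (mod 4).
    Then x = 2 + 3·0 = 2, valid modulo lcm(3, 4) = 12: x ≡ 2 (mod 12).
  Combine with x ≡ 5 (mod 7); new modulus lcm = 84.
    Write x = 2 + 12·t and substitute into x ≡ 5 (mod 7): 12·t ≡ 5 − 2 = 3 (mod 7).
    Reduce coefficients mod 7: 5·t ≡ 3 (mod 7).
    The inverse of 5 mod 7 is 3 (since 5·3 = 15 = 2·7 + 1), so t ≡ 3·3 = 9 ≡ 2 (mod 7).
    Then x = 2 + 12·2 = 26, valid modulo lcm(12, 7) = 84: x ≡ 26 (mod 84).
  Combine with x ≡ 1 (mod 13); new modulus lcm = 1092.
    Write x = 26 + 84·t and substitute into x ≡ 1 (mod 13): 84·t ≡ 1 − 26 = -25 (mod 13).
    Reduce coefficients mod 13: 6·t ≡ 1 (mod 13).
    The inverse of 6 mod 13 is 11 (since 6·11 = 66 = 5·13 + 1), so t ≡ 11·1 = 11 ≡ 11 (mod 13).
    Then x = 26 + 84·11 = 950, valid modulo lcm(84, 13) = 1092: x ≡ 950 (mod 1092).
Verify against each original: 950 mod 3 = 2, 950 mod 4 = 2, 950 mod 7 = 5, 950 mod 13 = 1.

x ≡ 950 (mod 1092).


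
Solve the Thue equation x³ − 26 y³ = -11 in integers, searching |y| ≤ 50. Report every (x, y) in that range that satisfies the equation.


The equation is x³ - 26y³ = -11. For fixed y, x³ = 26·y³ − 11, so a solution requires the RHS to be a perfect cube.
Strategy: iterate y from -50 to 50, compute RHS = 26·y³ − 11, and check whether it is a (positive or negative) perfect cube.
Check small values of y:
  y = 0: RHS = -11 is not a perfect cube.
  y = 1: RHS = 15 is not a perfect cube.
  y = -1: RHS = -37 is not a perfect cube.
  y = 2: RHS = 197 is not a perfect cube.
  y = -2: RHS = -219 is not a perfect cube.
  y = 3: RHS = 691 is not a perfect cube.
  y = -3: RHS = -713 is not a perfect cube.
Continuing the search up to |y| = 50 finds no solutions either.
No (x, y) in the scanned range satisfies the equation.

No integer solutions with |y| ≤ 50.
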